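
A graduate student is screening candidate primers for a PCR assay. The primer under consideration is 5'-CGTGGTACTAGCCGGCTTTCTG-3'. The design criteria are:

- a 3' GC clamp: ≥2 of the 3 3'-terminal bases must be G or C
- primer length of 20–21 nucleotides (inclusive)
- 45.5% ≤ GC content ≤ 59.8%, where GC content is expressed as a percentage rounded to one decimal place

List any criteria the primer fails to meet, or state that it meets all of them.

Fails: length.

Base counts: A=2, T=7, G=7, C=6 (length 22).
GC clamp: 3' end CTG has 2 G/C ✓
length: length 22, outside 20–21 ✗
GC content: GC 13/22 = 59.1% ✓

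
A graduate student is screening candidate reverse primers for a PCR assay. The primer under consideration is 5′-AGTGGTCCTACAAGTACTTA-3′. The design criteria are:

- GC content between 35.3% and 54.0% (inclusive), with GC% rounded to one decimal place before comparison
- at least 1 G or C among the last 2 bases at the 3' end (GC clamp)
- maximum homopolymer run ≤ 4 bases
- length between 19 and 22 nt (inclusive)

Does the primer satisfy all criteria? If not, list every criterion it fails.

Base counts: A=6, T=6, G=4, C=4 (length 20).
GC content: GC 8/20 = 40.0% ✓
GC clamp: 3' end TA has 0 G/C, need ≥1 ✗
homopolymer run: longest run = 2 ✓
length: length 20 ✓

Fails: GC clamp.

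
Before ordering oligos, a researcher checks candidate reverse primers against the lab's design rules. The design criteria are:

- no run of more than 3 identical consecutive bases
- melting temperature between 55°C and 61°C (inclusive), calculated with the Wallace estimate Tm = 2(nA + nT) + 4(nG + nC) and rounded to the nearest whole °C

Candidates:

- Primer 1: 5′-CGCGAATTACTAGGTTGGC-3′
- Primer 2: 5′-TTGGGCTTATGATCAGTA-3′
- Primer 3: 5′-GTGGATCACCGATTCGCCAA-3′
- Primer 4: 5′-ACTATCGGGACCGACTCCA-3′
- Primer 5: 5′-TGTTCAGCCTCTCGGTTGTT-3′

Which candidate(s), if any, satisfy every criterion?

Primer 1, Primer 4 and Primer 5.

Primer 1 (19 nt, A=4 T=5 G=6 C=4): longest run = 2 ✓; Tm = 2·9 + 4·10 = 58°C ✓ — passes.
Primer 2 (18 nt, A=4 T=7 G=5 C=2): longest run = 3 ✓; Tm = 2·11 + 4·7 = 50°C, outside 55–61°C ✗ — fails.
Primer 3 (20 nt, A=5 T=4 G=5 C=6): longest run = 2 ✓; Tm = 2·9 + 4·11 = 62°C, outside 55–61°C ✗ — fails.
Primer 4 (19 nt, A=5 T=3 G=4 C=7): longest run = 3 ✓; Tm = 2·8 + 4·11 = 60°C ✓ — passes.
Primer 5 (20 nt, A=1 T=9 G=5 C=5): longest run = 2 ✓; Tm = 2·10 + 4·10 = 60°C ✓ — passes.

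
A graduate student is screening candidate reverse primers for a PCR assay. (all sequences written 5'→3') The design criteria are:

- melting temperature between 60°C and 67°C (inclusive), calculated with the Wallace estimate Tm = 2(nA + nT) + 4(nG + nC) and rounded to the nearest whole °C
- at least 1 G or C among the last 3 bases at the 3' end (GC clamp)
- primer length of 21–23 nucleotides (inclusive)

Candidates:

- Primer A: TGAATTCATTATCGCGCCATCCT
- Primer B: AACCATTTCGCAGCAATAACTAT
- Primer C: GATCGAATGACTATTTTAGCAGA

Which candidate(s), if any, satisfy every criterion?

Primer A and Primer C.

Primer A (23 nt, A=5 T=8 G=3 C=7): Tm = 2·13 + 4·10 = 66°C ✓; 3' end CCT has 2 G/C ✓; length 23 ✓ — passes.
Primer B (23 nt, A=9 T=6 G=2 C=6): Tm = 2·15 + 4·8 = 62°C ✓; 3' end TAT has 0 G/C, need ≥1 ✗; length 23 ✓ — fails.
Primer C (23 nt, A=8 T=7 G=5 C=3): Tm = 2·15 + 4·8 = 62°C ✓; 3' end AGA has 1 G/C ✓; length 23 ✓ — passes.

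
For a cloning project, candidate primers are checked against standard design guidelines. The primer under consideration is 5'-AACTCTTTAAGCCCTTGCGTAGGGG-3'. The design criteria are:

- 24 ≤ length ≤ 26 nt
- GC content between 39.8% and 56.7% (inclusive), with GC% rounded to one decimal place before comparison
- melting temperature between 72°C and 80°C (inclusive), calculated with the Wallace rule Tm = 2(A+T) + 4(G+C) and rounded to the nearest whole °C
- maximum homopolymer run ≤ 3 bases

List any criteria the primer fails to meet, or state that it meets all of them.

Fails: homopolymer run.

Base counts: A=5, T=7, G=7, C=6 (length 25).
length: length 25 ✓
GC content: GC 13/25 = 52.0% ✓
Tm: Tm = 2·12 + 4·13 = 76°C ✓
homopolymer run: longest run = 4, exceeds 3 ✗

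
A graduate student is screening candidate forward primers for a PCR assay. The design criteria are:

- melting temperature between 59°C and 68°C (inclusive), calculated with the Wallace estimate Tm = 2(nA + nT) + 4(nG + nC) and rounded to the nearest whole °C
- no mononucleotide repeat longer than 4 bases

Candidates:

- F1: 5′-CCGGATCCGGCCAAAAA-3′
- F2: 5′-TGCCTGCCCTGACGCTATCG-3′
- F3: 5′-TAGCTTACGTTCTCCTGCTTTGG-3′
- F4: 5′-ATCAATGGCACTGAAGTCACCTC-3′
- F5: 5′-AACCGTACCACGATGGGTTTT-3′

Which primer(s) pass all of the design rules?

F1 (17 nt, A=6 T=1 G=4 C=6): Tm = 2·7 + 4·10 = 54°C, outside 59–68°C ✗; longest run = 5, exceeds 4 ✗ — fails.
F2 (20 nt, A=2 T=5 G=5 C=8): Tm = 2·7 + 4·13 = 66°C ✓; longest run = 3 ✓ — passes.
F3 (23 nt, A=2 T=10 G=5 C=6): Tm = 2·12 + 4·11 = 68°C ✓; longest run = 3 ✓ — passes.
F4 (23 nt, A=7 T=5 G=4 C=7): Tm = 2·12 + 4·11 = 68°C ✓; longest run = 2 ✓ — passes.
F5 (21 nt, A=5 T=6 G=5 C=5): Tm = 2·11 + 4·10 = 62°C ✓; longest run = 4 ✓ — passes.

F2, F3, F4 and F5.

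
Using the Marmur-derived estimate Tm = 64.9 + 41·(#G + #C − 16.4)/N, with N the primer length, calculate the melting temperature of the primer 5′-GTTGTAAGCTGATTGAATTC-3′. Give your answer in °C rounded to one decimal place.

45.6°C

Base counts: A=5, T=8, G=5, C=2; G+C = 7, N = 20.
Tm = 64.9 + 41·(7 − 16.4)/20 = 64.9 + -385.40/20 = 45.6°C.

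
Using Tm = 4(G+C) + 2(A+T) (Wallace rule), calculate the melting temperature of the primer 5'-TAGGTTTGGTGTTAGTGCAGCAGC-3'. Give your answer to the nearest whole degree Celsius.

72°C

Base counts: A=4, T=8, G=9, C=3 (length 24).
Tm = 2·(4+8) + 4·(9+3) = 2·12 + 4·12 = 24 + 48 = 72°C.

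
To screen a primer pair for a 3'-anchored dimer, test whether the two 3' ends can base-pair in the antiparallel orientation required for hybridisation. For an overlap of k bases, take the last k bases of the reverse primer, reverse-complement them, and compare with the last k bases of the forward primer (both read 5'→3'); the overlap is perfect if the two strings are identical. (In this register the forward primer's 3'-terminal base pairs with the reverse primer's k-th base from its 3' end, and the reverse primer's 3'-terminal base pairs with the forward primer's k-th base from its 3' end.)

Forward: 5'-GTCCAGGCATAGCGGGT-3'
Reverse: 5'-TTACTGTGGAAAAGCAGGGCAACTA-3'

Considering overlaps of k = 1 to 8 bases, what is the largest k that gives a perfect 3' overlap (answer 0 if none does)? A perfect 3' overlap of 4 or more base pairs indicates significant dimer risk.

Longest perfect overlap: 1 complementary base pair; below the dimer-risk threshold (threshold 4).

Last 8 bases (5'→3') — forward …TAGCGGGT, reverse …GGCAACTA.
Reverse complement of the reverse primer's last 8 bases: TAGTTGCC; its first k bases are the reverse complement of the reverse primer's last k bases, so a perfect k-base overlap needs the forward primer's last k bases to equal them.
Comparing (forward last k vs required): k=1: T vs T ✓; k=2: GT vs TA ✗; k=3: GGT vs TAG ✗; k=4: GGGT vs TAGT ✗; k=5: CGGGT vs TAGTT ✗; k=6: GCGGGT vs TAGTTG ✗; k=7: AGCGGGT vs TAGTTGC ✗; k=8: TAGCGGGT vs TAGTTGCC ✗.
Only k = 1 is perfect, so the longest perfect 3' overlap is 1.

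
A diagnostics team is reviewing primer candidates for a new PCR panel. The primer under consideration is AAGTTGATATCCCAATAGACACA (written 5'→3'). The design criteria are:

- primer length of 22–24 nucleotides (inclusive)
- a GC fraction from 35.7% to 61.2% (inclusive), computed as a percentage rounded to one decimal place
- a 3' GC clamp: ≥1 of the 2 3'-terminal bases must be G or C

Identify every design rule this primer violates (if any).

Base counts: A=10, T=5, G=3, C=5 (length 23).
length: length 23 ✓
GC content: GC 8/23 = 34.8%, outside 35.7–61.2% ✗
GC clamp: 3' end CA has 1 G/C ✓

Fails: GC content.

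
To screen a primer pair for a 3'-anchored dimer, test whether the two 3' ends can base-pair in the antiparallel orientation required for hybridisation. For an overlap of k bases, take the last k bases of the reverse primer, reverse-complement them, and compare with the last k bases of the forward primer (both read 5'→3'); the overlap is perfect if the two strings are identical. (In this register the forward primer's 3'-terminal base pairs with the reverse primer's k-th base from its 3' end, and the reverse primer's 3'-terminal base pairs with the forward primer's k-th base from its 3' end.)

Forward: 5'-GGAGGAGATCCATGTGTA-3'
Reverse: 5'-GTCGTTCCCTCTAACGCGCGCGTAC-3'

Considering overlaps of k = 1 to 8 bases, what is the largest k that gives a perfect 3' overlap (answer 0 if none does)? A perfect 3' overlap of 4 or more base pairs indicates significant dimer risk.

Last 8 bases (5'→3') — forward …CATGTGTA, reverse …GCGCGTAC.
Reverse complement of the reverse primer's last 8 bases: GTACGCGC; its first k bases are the reverse complement of the reverse primer's last k bases, so a perfect k-base overlap needs the forward primer's last k bases to equal them.
Comparing (forward last k vs required): k=1: A vs G ✗; k=2: TA vs GT ✗; k=3: GTA vs GTA ✓; k=4: TGTA vs GTAC ✗; k=5: GTGTA vs GTACG ✗; k=6: TGTGTA vs GTACGC ✗; k=7: ATGTGTA vs GTACGCG ✗; k=8: CATGTGTA vs GTACGCGC ✗.
Only k = 3 is perfect, so the longest perfect 3' overlap is 3.

Longest perfect overlap: 3 complementary base pairs; below the dimer-risk threshold (threshold 4).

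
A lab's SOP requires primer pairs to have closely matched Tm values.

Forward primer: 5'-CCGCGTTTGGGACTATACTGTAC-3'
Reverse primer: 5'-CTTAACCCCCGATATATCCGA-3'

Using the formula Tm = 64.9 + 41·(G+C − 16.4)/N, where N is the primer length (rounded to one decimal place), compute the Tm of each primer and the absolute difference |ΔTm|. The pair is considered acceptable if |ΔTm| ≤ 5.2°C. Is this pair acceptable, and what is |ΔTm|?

|ΔTm| = 4.7°C; the pair is acceptable.

Forward: G+C = 12, N = 23 → Tm = 64.9 + 41·(12 − 16.4)/23 = 57.1°C.
Reverse: G+C = 10, N = 21 → Tm = 64.9 + 41·(10 − 16.4)/21 = 52.4°C.
|ΔTm| = |57.1 − 52.4| = 4.7°C, ≤ 5.2°C.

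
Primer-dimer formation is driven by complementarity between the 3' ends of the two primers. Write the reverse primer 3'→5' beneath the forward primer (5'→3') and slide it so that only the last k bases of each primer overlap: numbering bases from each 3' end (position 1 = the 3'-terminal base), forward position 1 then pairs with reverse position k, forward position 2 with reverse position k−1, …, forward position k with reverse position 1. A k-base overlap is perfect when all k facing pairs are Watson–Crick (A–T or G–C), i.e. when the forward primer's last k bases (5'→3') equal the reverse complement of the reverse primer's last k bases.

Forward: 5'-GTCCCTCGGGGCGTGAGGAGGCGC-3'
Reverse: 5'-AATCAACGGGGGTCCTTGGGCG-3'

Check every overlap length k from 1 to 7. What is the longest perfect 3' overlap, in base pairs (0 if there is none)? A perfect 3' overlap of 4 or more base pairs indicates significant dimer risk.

Last 7 bases (5'→3') — forward …GAGGCGC, reverse …TTGGGCG.
Reverse complement of the reverse primer's last 7 bases: CGCCCAA; its first k bases are the reverse complement of the reverse primer's last k bases, so a perfect k-base overlap needs the forward primer's last k bases to equal them.
Comparing (forward last k vs required): k=1: C vs C ✓; k=2: GC vs CG ✗; k=3: CGC vs CGC ✓; k=4: GCGC vs CGCC ✗; k=5: GGCGC vs CGCCC ✗; k=6: AGGCGC vs CGCCCA ✗; k=7: GAGGCGC vs CGCCCAA ✗.
Perfect overlaps at k = 1, 3; the largest is 3.

Longest perfect overlap: 3 complementary base pairs; below the dimer-risk threshold (threshold 4).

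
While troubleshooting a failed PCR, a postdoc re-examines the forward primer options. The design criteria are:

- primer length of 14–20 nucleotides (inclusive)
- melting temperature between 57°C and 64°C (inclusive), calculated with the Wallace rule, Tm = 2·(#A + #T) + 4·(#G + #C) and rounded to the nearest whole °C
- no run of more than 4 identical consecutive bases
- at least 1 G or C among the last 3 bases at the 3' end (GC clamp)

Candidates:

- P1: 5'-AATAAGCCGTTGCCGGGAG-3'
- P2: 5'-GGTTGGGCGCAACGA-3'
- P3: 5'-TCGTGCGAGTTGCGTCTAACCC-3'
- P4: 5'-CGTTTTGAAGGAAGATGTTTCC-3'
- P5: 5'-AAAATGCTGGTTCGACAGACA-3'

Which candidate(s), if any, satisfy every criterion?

P1 only.

P1 (19 nt, A=5 T=3 G=7 C=4): length 19 ✓; Tm = 2·8 + 4·11 = 60°C ✓; longest run = 3 ✓; 3' end GAG has 2 G/C ✓ — passes.
P2 (15 nt, A=3 T=2 G=7 C=3): length 15 ✓; Tm = 2·5 + 4·10 = 50°C, outside 57–64°C ✗; longest run = 3 ✓; 3' end CGA has 2 G/C ✓ — fails.
P3 (22 nt, A=3 T=6 G=6 C=7): length 22, outside 14–20 ✗; Tm = 2·9 + 4·13 = 70°C, outside 57–64°C ✗; longest run = 3 ✓; 3' end CCC has 3 G/C ✓ — fails.
P4 (22 nt, A=5 T=8 G=6 C=3): length 22, outside 14–20 ✗; Tm = 2·13 + 4·9 = 62°C ✓; longest run = 4 ✓; 3' end TCC has 2 G/C ✓ — fails.
P5 (21 nt, A=8 T=4 G=5 C=4): length 21, outside 14–20 ✗; Tm = 2·12 + 4·9 = 60°C ✓; longest run = 4 ✓; 3' end ACA has 1 G/C ✓ — fails.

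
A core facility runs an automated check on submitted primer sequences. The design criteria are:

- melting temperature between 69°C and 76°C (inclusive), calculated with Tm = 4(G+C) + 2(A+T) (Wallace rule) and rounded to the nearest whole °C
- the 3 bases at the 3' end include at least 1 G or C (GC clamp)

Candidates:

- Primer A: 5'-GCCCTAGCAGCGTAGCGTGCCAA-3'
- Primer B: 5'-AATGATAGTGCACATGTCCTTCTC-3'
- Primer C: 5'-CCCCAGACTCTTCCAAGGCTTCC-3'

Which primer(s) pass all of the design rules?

Primer A and Primer C.

Primer A (23 nt, A=5 T=3 G=7 C=8): Tm = 2·8 + 4·15 = 76°C ✓; 3' end CAA has 1 G/C ✓ — passes.
Primer B (24 nt, A=6 T=8 G=4 C=6): Tm = 2·14 + 4·10 = 68°C, outside 69–76°C ✗; 3' end CTC has 2 G/C ✓ — fails.
Primer C (23 nt, A=4 T=5 G=3 C=11): Tm = 2·9 + 4·14 = 74°C ✓; 3' end TCC has 2 G/C ✓ — passes.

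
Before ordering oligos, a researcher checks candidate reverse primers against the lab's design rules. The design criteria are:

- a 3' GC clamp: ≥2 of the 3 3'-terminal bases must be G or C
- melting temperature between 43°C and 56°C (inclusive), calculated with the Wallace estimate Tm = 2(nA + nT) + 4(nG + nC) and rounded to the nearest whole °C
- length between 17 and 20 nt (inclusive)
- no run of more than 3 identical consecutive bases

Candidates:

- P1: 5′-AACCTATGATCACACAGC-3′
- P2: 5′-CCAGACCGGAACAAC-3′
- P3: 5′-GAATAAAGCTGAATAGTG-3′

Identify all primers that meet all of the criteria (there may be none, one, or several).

P1 (18 nt, A=7 T=3 G=2 C=6): 3' end AGC has 2 G/C ✓; Tm = 2·10 + 4·8 = 52°C ✓; length 18 ✓; longest run = 2 ✓ — passes.
P2 (15 nt, A=6 T=0 G=3 C=6): 3' end AAC has 1 G/C, need ≥2 ✗; Tm = 2·6 + 4·9 = 48°C ✓; length 15, outside 17–20 ✗; longest run = 2 ✓ — fails.
P3 (18 nt, A=8 T=4 G=5 C=1): 3' end GTG has 2 G/C ✓; Tm = 2·12 + 4·6 = 48°C ✓; length 18 ✓; longest run = 3 ✓ — passes.

P1 and P3.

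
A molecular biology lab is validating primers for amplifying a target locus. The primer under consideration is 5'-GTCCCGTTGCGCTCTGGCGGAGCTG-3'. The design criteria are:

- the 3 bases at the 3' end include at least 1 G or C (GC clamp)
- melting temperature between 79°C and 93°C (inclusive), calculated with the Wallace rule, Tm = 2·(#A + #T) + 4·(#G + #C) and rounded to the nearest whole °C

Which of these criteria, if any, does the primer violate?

Base counts: A=1, T=6, G=10, C=8 (length 25).
GC clamp: 3' end CTG has 2 G/C ✓
Tm: Tm = 2·7 + 4·18 = 86°C ✓

Meets all criteria.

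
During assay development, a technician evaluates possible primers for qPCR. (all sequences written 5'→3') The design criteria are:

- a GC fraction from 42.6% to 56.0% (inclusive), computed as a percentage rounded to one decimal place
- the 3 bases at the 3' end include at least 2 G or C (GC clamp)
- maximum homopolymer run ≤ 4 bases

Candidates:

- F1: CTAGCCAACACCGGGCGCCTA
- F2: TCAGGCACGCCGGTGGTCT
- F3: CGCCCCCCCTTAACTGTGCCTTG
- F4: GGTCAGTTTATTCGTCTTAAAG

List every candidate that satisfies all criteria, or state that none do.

F1 (21 nt, A=5 T=2 G=5 C=9): GC 14/21 = 66.7%, outside 42.6–56.0% ✗; 3' end CTA has 1 G/C, need ≥2 ✗; longest run = 3 ✓ — fails.
F2 (19 nt, A=2 T=4 G=7 C=6): GC 13/19 = 68.4%, outside 42.6–56.0% ✗; 3' end TCT has 1 G/C, need ≥2 ✗; longest run = 2 ✓ — fails.
F3 (23 nt, A=2 T=6 G=4 C=11): GC 15/23 = 65.2%, outside 42.6–56.0% ✗; 3' end TTG has 1 G/C, need ≥2 ✗; longest run = 7, exceeds 4 ✗ — fails.
F4 (22 nt, A=5 T=9 G=5 C=3): GC 8/22 = 36.4%, outside 42.6–56.0% ✗; 3' end AAG has 1 G/C, need ≥2 ✗; longest run = 3 ✓ — fails.

None of the candidates satisfy all criteria.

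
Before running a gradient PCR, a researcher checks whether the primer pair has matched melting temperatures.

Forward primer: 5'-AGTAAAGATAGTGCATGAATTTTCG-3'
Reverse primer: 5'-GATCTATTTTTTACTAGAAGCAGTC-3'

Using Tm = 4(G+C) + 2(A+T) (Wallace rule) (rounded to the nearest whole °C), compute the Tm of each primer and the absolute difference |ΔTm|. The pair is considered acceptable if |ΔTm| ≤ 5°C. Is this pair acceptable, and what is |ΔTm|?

|ΔTm| = 0°C; the pair is acceptable.

Forward: A=9 T=8 G=6 C=2 → Tm = 2·17 + 4·8 = 66°C.
Reverse: A=7 T=10 G=4 C=4 → Tm = 2·17 + 4·8 = 66°C.
|ΔTm| = |66 − 66| = 0°C, ≤ 5°C.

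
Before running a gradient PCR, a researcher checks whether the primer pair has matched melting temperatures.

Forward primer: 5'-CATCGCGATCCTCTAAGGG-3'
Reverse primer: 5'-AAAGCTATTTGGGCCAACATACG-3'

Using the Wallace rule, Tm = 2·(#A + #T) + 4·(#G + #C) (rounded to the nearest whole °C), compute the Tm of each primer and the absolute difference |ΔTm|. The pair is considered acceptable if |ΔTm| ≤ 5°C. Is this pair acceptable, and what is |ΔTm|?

|ΔTm| = 6°C; the pair is not acceptable.

Forward: A=4 T=4 G=5 C=6 → Tm = 2·8 + 4·11 = 60°C.
Reverse: A=8 T=5 G=5 C=5 → Tm = 2·13 + 4·10 = 66°C.
|ΔTm| = |60 − 66| = 6°C, > 5°C.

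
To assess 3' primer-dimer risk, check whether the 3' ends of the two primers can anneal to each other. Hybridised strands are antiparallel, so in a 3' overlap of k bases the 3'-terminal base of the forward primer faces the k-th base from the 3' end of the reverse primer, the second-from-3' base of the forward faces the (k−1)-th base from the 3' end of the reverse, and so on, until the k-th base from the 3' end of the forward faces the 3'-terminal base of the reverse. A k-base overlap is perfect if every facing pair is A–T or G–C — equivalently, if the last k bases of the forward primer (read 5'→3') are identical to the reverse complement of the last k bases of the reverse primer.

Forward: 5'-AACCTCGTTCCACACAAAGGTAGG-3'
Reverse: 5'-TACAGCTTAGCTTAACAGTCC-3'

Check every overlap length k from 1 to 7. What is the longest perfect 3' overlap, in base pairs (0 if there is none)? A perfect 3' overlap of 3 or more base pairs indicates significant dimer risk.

Longest perfect overlap: 2 complementary base pairs; below the dimer-risk threshold (threshold 3).

Last 7 bases (5'→3') — forward …AGGTAGG, reverse …ACAGTCC.
Reverse complement of the reverse primer's last 7 bases: GGACTGT; its first k bases are the reverse complement of the reverse primer's last k bases, so a perfect k-base overlap needs the forward primer's last k bases to equal them.
Comparing (forward last k vs required): k=1: G vs G ✓; k=2: GG vs GG ✓; k=3: AGG vs GGA ✗; k=4: TAGG vs GGAC ✗; k=5: GTAGG vs GGACT ✗; k=6: GGTAGG vs GGACTG ✗; k=7: AGGTAGG vs GGACTGT ✗.
Perfect overlaps at k = 1, 2; the largest is 2.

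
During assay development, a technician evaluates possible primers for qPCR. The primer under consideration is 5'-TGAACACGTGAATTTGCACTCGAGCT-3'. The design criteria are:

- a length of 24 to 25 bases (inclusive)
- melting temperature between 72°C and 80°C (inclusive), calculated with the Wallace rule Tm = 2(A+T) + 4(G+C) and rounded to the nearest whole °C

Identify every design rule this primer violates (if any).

Fails: length.

Base counts: A=7, T=7, G=6, C=6 (length 26).
length: length 26, outside 24–25 ✗
Tm: Tm = 2·14 + 4·12 = 76°C ✓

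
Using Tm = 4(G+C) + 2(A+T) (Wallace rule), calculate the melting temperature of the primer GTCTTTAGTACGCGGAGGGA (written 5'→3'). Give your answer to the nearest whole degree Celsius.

Base counts: A=4, T=5, G=8, C=3 (length 20).
Tm = 2·(4+5) + 4·(8+3) = 2·9 + 4·11 = 18 + 44 = 62°C.

62°C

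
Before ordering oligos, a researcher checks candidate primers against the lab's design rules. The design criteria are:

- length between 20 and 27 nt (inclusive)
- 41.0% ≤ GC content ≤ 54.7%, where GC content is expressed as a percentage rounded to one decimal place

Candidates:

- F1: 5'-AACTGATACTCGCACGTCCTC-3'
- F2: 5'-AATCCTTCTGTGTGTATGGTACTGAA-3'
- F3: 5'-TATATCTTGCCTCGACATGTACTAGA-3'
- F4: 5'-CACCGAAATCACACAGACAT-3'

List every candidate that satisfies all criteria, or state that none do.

F1 (21 nt, A=5 T=5 G=3 C=8): length 21 ✓; GC 11/21 = 52.4% ✓ — passes.
F2 (26 nt, A=6 T=10 G=6 C=4): length 26 ✓; GC 10/26 = 38.5%, outside 41.0–54.7% ✗ — fails.
F3 (26 nt, A=7 T=9 G=4 C=6): length 26 ✓; GC 10/26 = 38.5%, outside 41.0–54.7% ✗ — fails.
F4 (20 nt, A=9 T=2 G=2 C=7): length 20 ✓; GC 9/20 = 45.0% ✓ — passes.

F1 and F4.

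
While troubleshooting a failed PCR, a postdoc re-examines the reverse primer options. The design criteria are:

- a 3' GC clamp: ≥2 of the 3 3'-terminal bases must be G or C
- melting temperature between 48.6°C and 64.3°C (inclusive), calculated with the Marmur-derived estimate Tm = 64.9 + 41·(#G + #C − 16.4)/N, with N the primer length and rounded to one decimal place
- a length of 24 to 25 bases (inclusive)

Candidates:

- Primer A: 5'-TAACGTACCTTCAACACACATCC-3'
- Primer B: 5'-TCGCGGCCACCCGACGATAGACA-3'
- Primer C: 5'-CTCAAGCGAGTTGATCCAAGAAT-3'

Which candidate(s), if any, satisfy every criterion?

None of the candidates satisfy all criteria.

Primer A (23 nt, A=8 T=5 G=1 C=9): 3' end TCC has 2 G/C ✓; Tm = 64.9 + 41·(10 − 16.4)/23 = 53.5°C ✓; length 23, outside 24–25 ✗ — fails.
Primer B (23 nt, A=6 T=2 G=6 C=9): 3' end ACA has 1 G/C, need ≥2 ✗; Tm = 64.9 + 41·(15 − 16.4)/23 = 62.4°C ✓; length 23, outside 24–25 ✗ — fails.
Primer C (23 nt, A=8 T=5 G=5 C=5): 3' end AAT has 0 G/C, need ≥2 ✗; Tm = 64.9 + 41·(10 − 16.4)/23 = 53.5°C ✓; length 23, outside 24–25 ✗ — fails.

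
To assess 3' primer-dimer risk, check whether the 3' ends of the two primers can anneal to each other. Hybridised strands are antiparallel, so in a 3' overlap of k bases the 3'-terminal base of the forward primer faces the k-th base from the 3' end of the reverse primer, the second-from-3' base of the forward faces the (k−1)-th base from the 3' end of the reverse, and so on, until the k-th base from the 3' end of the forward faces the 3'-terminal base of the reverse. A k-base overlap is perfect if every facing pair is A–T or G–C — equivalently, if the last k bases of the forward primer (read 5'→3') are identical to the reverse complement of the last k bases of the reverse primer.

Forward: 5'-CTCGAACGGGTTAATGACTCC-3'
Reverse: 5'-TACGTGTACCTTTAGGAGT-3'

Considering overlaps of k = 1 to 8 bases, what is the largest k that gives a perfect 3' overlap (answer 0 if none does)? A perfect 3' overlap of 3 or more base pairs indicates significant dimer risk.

Longest perfect overlap: 5 complementary base pairs; significant dimer risk (threshold 3).

Last 8 bases (5'→3') — forward …ATGACTCC, reverse …TTAGGAGT.
Reverse complement of the reverse primer's last 8 bases: ACTCCTAA; its first k bases are the reverse complement of the reverse primer's last k bases, so a perfect k-base overlap needs the forward primer's last k bases to equal them.
Comparing (forward last k vs required): k=1: C vs A ✗; k=2: CC vs AC ✗; k=3: TCC vs ACT ✗; k=4: CTCC vs ACTC ✗; k=5: ACTCC vs ACTCC ✓; k=6: GACTCC vs ACTCCT ✗; k=7: TGACTCC vs ACTCCTA ✗; k=8: ATGACTCC vs ACTCCTAA ✗.
Only k = 5 is perfect, so the longest perfect 3' overlap is 5.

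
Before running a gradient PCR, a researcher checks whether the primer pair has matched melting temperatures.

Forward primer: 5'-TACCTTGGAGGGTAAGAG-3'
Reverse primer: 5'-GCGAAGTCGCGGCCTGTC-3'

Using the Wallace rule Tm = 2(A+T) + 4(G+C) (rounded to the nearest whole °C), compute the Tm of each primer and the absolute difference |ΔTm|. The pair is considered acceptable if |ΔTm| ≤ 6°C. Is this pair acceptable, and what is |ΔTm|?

|ΔTm| = 8°C; the pair is not acceptable.

Forward: A=5 T=4 G=7 C=2 → Tm = 2·9 + 4·9 = 54°C.
Reverse: A=2 T=3 G=7 C=6 → Tm = 2·5 + 4·13 = 62°C.
|ΔTm| = |54 − 62| = 8°C, > 6°C.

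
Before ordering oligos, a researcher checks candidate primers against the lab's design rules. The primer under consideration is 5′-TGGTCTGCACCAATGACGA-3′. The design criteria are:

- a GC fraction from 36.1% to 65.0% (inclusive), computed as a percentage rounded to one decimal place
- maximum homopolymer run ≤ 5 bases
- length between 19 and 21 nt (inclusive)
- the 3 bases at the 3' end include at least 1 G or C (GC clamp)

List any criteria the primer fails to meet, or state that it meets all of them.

Meets all criteria.

Base counts: A=5, T=4, G=5, C=5 (length 19).
GC content: GC 10/19 = 52.6% ✓
homopolymer run: longest run = 2 ✓
length: length 19 ✓
GC clamp: 3' end CGA has 2 G/C ✓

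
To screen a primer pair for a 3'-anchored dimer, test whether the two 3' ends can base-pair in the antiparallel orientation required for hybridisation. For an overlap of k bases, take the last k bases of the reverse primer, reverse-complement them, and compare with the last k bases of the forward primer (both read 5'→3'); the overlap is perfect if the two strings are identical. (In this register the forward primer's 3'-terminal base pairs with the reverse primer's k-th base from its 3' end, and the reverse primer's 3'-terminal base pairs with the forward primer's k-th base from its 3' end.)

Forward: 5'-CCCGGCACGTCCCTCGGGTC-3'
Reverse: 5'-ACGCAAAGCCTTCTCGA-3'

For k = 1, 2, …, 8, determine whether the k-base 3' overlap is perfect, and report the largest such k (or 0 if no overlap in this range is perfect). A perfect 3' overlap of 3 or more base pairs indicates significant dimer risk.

Longest perfect overlap: 2 complementary base pairs; below the dimer-risk threshold (threshold 3).

Last 8 bases (5'→3') — forward …CTCGGGTC, reverse …CTTCTCGA.
Reverse complement of the reverse primer's last 8 bases: TCGAGAAG; its first k bases are the reverse complement of the reverse primer's last k bases, so a perfect k-base overlap needs the forward primer's last k bases to equal them.
Comparing (forward last k vs required): k=1: C vs T ✗; k=2: TC vs TC ✓; k=3: GTC vs TCG ✗; k=4: GGTC vs TCGA ✗; k=5: GGGTC vs TCGAG ✗; k=6: CGGGTC vs TCGAGA ✗; k=7: TCGGGTC vs TCGAGAA ✗; k=8: CTCGGGTC vs TCGAGAAG ✗.
Only k = 2 is perfect, so the longest perfect 3' overlap is 2.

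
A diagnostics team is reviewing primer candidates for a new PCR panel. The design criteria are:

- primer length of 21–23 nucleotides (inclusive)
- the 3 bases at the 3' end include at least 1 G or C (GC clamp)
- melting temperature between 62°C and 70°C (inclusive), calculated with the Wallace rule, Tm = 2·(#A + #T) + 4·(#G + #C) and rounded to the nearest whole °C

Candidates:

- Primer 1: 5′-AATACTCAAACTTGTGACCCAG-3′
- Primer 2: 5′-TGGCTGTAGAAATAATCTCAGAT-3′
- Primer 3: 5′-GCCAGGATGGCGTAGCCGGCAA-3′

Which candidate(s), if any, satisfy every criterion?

Primer 1 (22 nt, A=8 T=5 G=3 C=6): length 22 ✓; 3' end CAG has 2 G/C ✓; Tm = 2·13 + 4·9 = 62°C ✓ — passes.
Primer 2 (23 nt, A=8 T=7 G=5 C=3): length 23 ✓; 3' end GAT has 1 G/C ✓; Tm = 2·15 + 4·8 = 62°C ✓ — passes.
Primer 3 (22 nt, A=5 T=2 G=9 C=6): length 22 ✓; 3' end CAA has 1 G/C ✓; Tm = 2·7 + 4·15 = 74°C, outside 62–70°C ✗ — fails.

Primer 1 and Primer 2.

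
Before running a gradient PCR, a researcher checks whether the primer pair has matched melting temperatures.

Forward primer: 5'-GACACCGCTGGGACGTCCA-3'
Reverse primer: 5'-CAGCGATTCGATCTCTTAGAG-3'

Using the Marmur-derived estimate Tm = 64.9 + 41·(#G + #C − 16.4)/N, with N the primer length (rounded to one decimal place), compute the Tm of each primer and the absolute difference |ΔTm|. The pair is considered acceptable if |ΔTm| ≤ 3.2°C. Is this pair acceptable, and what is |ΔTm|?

Forward: G+C = 13, N = 19 → Tm = 64.9 + 41·(13 − 16.4)/19 = 57.6°C.
Reverse: G+C = 10, N = 21 → Tm = 64.9 + 41·(10 − 16.4)/21 = 52.4°C.
|ΔTm| = |57.6 − 52.4| = 5.2°C, > 3.2°C.

|ΔTm| = 5.2°C; the pair is not acceptable.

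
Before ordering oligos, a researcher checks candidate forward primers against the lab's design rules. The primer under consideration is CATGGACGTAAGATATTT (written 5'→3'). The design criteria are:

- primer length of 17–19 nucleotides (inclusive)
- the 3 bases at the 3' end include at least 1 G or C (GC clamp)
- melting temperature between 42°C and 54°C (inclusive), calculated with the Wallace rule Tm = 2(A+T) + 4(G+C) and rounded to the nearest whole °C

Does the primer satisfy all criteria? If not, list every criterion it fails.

Fails: GC clamp.

Base counts: A=6, T=6, G=4, C=2 (length 18).
length: length 18 ✓
GC clamp: 3' end TTT has 0 G/C, need ≥1 ✗
Tm: Tm = 2·12 + 4·6 = 48°C ✓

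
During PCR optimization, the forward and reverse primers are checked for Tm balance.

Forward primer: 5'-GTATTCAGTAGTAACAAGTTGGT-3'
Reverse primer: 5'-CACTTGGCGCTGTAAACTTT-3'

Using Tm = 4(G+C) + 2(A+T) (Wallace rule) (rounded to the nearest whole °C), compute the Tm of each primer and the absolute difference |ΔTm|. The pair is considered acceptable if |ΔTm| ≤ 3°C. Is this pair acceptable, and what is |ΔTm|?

Forward: A=7 T=8 G=6 C=2 → Tm = 2·15 + 4·8 = 62°C.
Reverse: A=4 T=7 G=4 C=5 → Tm = 2·11 + 4·9 = 58°C.
|ΔTm| = |62 − 58| = 4°C, > 3°C.

|ΔTm| = 4°C; the pair is not acceptable.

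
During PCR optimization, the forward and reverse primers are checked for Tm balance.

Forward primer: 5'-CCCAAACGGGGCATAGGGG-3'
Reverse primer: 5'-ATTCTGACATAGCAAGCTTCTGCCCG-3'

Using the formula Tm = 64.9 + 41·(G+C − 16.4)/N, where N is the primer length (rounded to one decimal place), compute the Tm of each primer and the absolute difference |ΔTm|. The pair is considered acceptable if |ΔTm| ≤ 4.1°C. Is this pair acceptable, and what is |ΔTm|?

Forward: G+C = 13, N = 19 → Tm = 64.9 + 41·(13 − 16.4)/19 = 57.6°C.
Reverse: G+C = 13, N = 26 → Tm = 64.9 + 41·(13 − 16.4)/26 = 59.5°C.
|ΔTm| = |57.6 − 59.5| = 1.9°C, ≤ 4.1°C.

|ΔTm| = 1.9°C; the pair is acceptable.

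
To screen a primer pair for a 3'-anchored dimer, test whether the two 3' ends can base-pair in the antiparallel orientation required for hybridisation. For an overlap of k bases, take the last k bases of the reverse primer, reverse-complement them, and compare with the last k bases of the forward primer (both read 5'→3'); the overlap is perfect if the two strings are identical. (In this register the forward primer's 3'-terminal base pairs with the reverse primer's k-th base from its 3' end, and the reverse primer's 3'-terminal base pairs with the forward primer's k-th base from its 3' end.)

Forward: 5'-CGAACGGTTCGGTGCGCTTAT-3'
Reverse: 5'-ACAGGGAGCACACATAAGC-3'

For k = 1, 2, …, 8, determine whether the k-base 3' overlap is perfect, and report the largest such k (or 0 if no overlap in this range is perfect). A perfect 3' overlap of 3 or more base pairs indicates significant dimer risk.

Last 8 bases (5'→3') — forward …GCGCTTAT, reverse …ACATAAGC.
Reverse complement of the reverse primer's last 8 bases: GCTTATGT; its first k bases are the reverse complement of the reverse primer's last k bases, so a perfect k-base overlap needs the forward primer's last k bases to equal them.
Comparing (forward last k vs required): k=1: T vs G ✗; k=2: AT vs GC ✗; k=3: TAT vs GCT ✗; k=4: TTAT vs GCTT ✗; k=5: CTTAT vs GCTTA ✗; k=6: GCTTAT vs GCTTAT ✓; k=7: CGCTTAT vs GCTTATG ✗; k=8: GCGCTTAT vs GCTTATGT ✗.
Only k = 6 is perfect, so the longest perfect 3' overlap is 6.

Longest perfect overlap: 6 complementary base pairs; significant dimer risk (threshold 3).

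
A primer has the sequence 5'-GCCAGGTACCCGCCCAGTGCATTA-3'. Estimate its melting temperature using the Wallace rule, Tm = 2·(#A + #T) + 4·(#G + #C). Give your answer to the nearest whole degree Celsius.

78°C

Base counts: A=5, T=4, G=6, C=9 (length 24).
Tm = 2·(5+4) + 4·(6+9) = 2·9 + 4·15 = 18 + 60 = 78°C.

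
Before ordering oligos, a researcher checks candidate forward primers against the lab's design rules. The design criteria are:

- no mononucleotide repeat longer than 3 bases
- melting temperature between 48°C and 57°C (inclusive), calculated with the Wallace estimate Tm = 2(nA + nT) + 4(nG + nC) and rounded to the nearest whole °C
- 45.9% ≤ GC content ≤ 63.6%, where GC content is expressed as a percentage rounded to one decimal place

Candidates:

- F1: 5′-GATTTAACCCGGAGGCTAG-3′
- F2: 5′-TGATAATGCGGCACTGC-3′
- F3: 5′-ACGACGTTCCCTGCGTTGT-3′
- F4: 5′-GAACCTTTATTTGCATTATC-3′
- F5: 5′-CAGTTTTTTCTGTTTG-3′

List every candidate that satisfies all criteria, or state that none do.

F2 only.

F1 (19 nt, A=5 T=4 G=6 C=4): longest run = 3 ✓; Tm = 2·9 + 4·10 = 58°C, outside 48–57°C ✗; GC 10/19 = 52.6% ✓ — fails.
F2 (17 nt, A=4 T=4 G=5 C=4): longest run = 2 ✓; Tm = 2·8 + 4·9 = 52°C ✓; GC 9/17 = 52.9% ✓ — passes.
F3 (19 nt, A=2 T=6 G=5 C=6): longest run = 3 ✓; Tm = 2·8 + 4·11 = 60°C, outside 48–57°C ✗; GC 11/19 = 57.9% ✓ — fails.
F4 (20 nt, A=5 T=9 G=2 C=4): longest run = 3 ✓; Tm = 2·14 + 4·6 = 52°C ✓; GC 6/20 = 30.0%, outside 45.9–63.6% ✗ — fails.
F5 (16 nt, A=1 T=10 G=3 C=2): longest run = 6, exceeds 3 ✗; Tm = 2·11 + 4·5 = 42°C, outside 48–57°C ✗; GC 5/16 = 31.3%, outside 45.9–63.6% ✗ — fails.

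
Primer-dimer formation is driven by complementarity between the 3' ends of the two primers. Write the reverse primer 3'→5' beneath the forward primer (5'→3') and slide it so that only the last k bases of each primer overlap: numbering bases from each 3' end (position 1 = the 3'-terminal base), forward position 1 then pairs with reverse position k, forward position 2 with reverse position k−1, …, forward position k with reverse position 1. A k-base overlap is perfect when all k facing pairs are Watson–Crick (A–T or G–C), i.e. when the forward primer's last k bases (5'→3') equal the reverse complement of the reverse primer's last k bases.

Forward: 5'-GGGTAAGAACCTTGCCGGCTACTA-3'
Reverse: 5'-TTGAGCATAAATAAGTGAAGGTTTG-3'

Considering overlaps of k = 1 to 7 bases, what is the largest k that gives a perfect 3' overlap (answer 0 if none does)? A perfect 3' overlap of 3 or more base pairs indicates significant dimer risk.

Last 7 bases (5'→3') — forward …GCTACTA, reverse …AGGTTTG.
Reverse complement of the reverse primer's last 7 bases: CAAACCT; its first k bases are the reverse complement of the reverse primer's last k bases, so a perfect k-base overlap needs the forward primer's last k bases to equal them.
Comparing (forward last k vs required): k=1: A vs C ✗; k=2: TA vs CA ✗; k=3: CTA vs CAA ✗; k=4: ACTA vs CAAA ✗; k=5: TACTA vs CAAAC ✗; k=6: CTACTA vs CAAACC ✗; k=7: GCTACTA vs CAAACCT ✗.
No overlap length from 1 to 7 is perfect, so the longest perfect 3' overlap is 0.

Longest perfect overlap: 0 complementary base pairs; below the dimer-risk threshold (threshold 3).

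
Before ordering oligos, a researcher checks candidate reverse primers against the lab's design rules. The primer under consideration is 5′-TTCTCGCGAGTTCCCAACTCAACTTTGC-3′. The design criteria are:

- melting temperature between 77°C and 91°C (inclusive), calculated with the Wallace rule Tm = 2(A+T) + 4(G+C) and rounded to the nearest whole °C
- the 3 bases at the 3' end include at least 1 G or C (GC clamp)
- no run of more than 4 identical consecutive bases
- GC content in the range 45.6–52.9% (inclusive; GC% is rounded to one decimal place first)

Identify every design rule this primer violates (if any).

Base counts: A=5, T=9, G=4, C=10 (length 28).
Tm: Tm = 2·14 + 4·14 = 84°C ✓
GC clamp: 3' end TGC has 2 G/C ✓
homopolymer run: longest run = 3 ✓
GC content: GC 14/28 = 50.0% ✓

Meets all criteria.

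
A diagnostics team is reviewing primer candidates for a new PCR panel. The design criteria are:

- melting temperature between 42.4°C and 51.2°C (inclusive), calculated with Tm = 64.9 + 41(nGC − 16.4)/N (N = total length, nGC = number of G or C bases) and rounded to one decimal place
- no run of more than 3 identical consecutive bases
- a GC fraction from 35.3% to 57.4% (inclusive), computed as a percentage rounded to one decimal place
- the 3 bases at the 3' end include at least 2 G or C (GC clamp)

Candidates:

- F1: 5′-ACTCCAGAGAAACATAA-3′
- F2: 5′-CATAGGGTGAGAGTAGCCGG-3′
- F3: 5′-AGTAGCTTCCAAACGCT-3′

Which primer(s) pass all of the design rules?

F3 only.

F1 (17 nt, A=9 T=2 G=2 C=4): Tm = 64.9 + 41·(6 − 16.4)/17 = 39.8°C, outside 42.4–51.2°C ✗; longest run = 3 ✓; GC 6/17 = 35.3% ✓; 3' end TAA has 0 G/C, need ≥2 ✗ — fails.
F2 (20 nt, A=5 T=3 G=9 C=3): Tm = 64.9 + 41·(12 − 16.4)/20 = 55.9°C, outside 42.4–51.2°C ✗; longest run = 3 ✓; GC 12/20 = 60.0%, outside 35.3–57.4% ✗; 3' end CGG has 3 G/C ✓ — fails.
F3 (17 nt, A=5 T=4 G=3 C=5): Tm = 64.9 + 41·(8 − 16.4)/17 = 44.6°C ✓; longest run = 3 ✓; GC 8/17 = 47.1% ✓; 3' end GCT has 2 G/C ✓ — passes.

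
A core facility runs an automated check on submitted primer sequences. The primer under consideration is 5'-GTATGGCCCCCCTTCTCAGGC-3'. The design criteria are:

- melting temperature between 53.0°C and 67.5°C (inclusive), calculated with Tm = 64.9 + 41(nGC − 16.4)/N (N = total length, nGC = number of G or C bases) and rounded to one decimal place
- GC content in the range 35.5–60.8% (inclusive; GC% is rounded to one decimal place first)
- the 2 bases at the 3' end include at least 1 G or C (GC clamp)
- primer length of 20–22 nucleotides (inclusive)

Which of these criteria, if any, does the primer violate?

Base counts: A=2, T=5, G=5, C=9 (length 21).
Tm: Tm = 64.9 + 41·(14 − 16.4)/21 = 60.2°C ✓
GC content: GC 14/21 = 66.7%, outside 35.5–60.8% ✗
GC clamp: 3' end GC has 2 G/C ✓
length: length 21 ✓

Fails: GC content.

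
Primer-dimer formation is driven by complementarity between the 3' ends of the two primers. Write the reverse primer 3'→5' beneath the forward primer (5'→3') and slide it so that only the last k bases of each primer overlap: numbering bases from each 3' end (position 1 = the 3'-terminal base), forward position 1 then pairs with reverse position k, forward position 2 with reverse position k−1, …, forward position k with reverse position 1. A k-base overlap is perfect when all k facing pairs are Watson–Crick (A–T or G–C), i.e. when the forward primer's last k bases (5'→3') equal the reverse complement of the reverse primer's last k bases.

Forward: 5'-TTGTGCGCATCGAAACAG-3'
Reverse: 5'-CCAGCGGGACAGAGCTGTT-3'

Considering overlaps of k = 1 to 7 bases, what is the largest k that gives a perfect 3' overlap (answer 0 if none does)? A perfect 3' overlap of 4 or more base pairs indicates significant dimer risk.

Longest perfect overlap: 5 complementary base pairs; significant dimer risk (threshold 4).

Last 7 bases (5'→3') — forward …GAAACAG, reverse …AGCTGTT.
Reverse complement of the reverse primer's last 7 bases: AACAGCT; its first k bases are the reverse complement of the reverse primer's last k bases, so a perfect k-base overlap needs the forward primer's last k bases to equal them.
Comparing (forward last k vs required): k=1: G vs A ✗; k=2: AG vs AA ✗; k=3: CAG vs AAC ✗; k=4: ACAG vs AACA ✗; k=5: AACAG vs AACAG ✓; k=6: AAACAG vs AACAGC ✗; k=7: GAAACAG vs AACAGCT ✗.
Only k = 5 is perfect, so the longest perfect 3' overlap is 5.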